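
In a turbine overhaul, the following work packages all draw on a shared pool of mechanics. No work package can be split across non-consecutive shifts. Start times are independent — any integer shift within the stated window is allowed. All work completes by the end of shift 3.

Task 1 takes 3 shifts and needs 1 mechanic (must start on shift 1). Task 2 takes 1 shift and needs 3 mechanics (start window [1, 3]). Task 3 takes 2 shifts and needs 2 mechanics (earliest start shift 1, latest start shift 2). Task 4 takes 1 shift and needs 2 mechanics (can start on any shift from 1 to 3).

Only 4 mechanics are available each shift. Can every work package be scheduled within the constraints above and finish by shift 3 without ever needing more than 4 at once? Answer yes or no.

no

The minimum achievable peak is 5; 4 < 5, so no feasible schedule stays within the cap.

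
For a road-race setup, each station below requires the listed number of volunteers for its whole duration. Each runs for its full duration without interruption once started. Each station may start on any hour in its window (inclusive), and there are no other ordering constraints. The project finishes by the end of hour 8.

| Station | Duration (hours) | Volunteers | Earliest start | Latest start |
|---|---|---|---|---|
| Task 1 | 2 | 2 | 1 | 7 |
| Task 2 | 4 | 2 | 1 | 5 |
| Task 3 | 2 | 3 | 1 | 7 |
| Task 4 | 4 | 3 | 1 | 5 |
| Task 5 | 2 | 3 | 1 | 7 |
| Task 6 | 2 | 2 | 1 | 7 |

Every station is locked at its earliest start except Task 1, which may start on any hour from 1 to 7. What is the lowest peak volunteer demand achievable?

Task 1@1: h1:15  h2:15  h3:5  h4:5  h5:0  h6:0  h7:0  h8:0 → peak 15
Task 1@2: h1:13  h2:15  h3:7  h4:5  h5:0  h6:0  h7:0  h8:0 → peak 15
Task 1@3: h1:13  h2:13  h3:7  h4:7  h5:0  h6:0  h7:0  h8:0 → peak 13
Task 1@4: h1:13  h2:13  h3:5  h4:7  h5:2  h6:0  h7:0  h8:0 → peak 13
Task 1@5: h1:13  h2:13  h3:5  h4:5  h5:2  h6:2  h7:0  h8:0 → peak 13
Task 1@6: h1:13  h2:13  h3:5  h4:5  h5:0  h6:2  h7:2  h8:0 → peak 13
Task 1@7: h1:13  h2:13  h3:5  h4:5  h5:0  h6:0  h7:2  h8:2 → peak 13
Best is Task 1@3, peak 13.

13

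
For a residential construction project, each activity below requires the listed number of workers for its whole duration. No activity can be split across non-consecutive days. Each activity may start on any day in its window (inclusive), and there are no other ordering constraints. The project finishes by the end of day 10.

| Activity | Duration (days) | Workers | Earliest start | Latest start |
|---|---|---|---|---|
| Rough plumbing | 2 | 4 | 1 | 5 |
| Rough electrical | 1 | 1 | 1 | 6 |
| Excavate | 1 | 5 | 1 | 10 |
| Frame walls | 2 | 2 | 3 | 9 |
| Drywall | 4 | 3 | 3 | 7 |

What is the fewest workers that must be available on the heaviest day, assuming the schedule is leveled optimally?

5

Early-start (Rough plumbing@1, Rough electrical@1, Excavate@1, Frame walls@3, Drywall@3) gives peak 10: d1:10  d2:4  d3:5  d4:5  d5:3  d6:3  d7:0  d8:0  d9:0  d10:0.
Shift Excavate→3, Frame walls→4, Drywall→4.
Schedule Rough plumbing@1, Rough electrical@1, Excavate@3, Frame walls@4, Drywall@4: d1:5  d2:4  d3:5  d4:5  d5:5  d6:3  d7:3  d8:0  d9:0  d10:0 — peak 5.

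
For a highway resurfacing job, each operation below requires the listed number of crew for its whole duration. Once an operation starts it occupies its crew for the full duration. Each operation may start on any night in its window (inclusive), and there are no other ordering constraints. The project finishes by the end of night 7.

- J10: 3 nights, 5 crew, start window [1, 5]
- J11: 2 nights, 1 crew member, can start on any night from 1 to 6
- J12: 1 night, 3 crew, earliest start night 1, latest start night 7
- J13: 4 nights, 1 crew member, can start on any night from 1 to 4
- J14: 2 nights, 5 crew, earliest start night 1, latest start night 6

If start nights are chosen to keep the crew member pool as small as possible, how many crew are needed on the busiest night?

6

Early-start (J10@1, J11@1, J12@1, J13@1, J14@1) gives peak 15: n1:15  n2:12  n3:6  n4:1  n5:0  n6:0  n7:0.
Shift J12→4, J13→3, J14→5.
Schedule J10@1, J11@1, J12@4, J13@3, J14@5: n1:6  n2:6  n3:6  n4:4  n5:6  n6:6  n7:0 — peak 6.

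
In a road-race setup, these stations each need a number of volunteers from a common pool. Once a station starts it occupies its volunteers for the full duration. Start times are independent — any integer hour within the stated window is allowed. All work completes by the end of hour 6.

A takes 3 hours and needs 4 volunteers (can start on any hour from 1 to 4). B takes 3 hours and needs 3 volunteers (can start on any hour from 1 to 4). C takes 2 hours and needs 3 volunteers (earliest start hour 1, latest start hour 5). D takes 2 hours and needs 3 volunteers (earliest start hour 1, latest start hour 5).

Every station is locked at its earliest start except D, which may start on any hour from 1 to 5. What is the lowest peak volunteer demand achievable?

D@1: h1:13  h2:13  h3:7  h4:0  h5:0  h6:0 → peak 13
D@2: h1:10  h2:13  h3:10  h4:0  h5:0  h6:0 → peak 13
D@3: h1:10  h2:10  h3:10  h4:3  h5:0  h6:0 → peak 10
D@4: h1:10  h2:10  h3:7  h4:3  h5:3  h6:0 → peak 10
D@5: h1:10  h2:10  h3:7  h4:0  h5:3  h6:3 → peak 10
Best is D@3, peak 10.

10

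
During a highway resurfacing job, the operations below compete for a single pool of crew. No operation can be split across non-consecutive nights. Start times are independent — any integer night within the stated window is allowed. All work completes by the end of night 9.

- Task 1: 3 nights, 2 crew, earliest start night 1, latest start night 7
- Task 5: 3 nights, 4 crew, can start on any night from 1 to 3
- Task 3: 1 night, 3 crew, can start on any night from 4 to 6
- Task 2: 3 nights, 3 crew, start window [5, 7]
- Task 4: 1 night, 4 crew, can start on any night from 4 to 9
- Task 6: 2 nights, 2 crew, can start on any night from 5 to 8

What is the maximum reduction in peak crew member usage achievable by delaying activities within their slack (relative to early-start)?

Early-start peak: n1:6  n2:6  n3:6  n4:7  n5:5  n6:5  n7:3  n8:0  n9:0 ⇒ 7.
Leveled (Task 1@4, Task 5@1, Task 3@4, Task 2@5, Task 4@9, Task 6@7): n1:4  n2:4  n3:4  n4:5  n5:5  n6:5  n7:5  n8:2  n9:4 ⇒ 5.
Reduction 7 − 5 = 2.

2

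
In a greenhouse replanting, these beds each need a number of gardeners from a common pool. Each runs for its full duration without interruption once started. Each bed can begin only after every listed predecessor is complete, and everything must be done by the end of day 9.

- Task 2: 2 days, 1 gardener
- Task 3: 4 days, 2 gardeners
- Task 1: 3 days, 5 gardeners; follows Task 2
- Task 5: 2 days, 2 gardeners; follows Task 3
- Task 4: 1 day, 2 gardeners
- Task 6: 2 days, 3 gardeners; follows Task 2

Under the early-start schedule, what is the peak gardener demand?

10

Early-start schedule: Task 2@1, Task 3@1, Task 1@3, Task 5@5, Task 4@1, Task 6@3.
Load per day: day 1: 5, day 2: 3, day 3: 10, day 4: 10, day 5: 7, day 6: 2, day 7: 0, day 8: 0, day 9: 0.
Peak is 10.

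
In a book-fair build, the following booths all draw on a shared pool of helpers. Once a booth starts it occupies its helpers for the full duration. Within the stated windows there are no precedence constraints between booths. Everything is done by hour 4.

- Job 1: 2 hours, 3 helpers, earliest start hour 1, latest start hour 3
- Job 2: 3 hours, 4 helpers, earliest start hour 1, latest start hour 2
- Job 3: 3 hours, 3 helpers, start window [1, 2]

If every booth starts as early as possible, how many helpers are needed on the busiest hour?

Early-start schedule: Job 1@1, Job 2@1, Job 3@1.
Load per hour: hour 1: 10, hour 2: 10, hour 3: 7, hour 4: 0.
Peak is 10.

10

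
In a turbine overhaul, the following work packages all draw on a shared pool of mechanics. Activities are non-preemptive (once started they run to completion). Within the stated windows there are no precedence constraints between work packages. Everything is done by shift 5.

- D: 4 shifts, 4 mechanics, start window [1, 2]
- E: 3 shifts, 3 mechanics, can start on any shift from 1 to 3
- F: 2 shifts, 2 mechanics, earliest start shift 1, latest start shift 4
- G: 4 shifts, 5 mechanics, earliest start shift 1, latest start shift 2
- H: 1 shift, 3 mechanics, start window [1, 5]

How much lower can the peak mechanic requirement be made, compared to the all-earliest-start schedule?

Early-start peak: s1:17  s2:14  s3:12  s4:9  s5:0 ⇒ 17.
Leveled (D@1, E@1, F@4, G@1, H@5): s1:12  s2:12  s3:12  s4:11  s5:5 ⇒ 12.
Reduction 17 − 12 = 5.

5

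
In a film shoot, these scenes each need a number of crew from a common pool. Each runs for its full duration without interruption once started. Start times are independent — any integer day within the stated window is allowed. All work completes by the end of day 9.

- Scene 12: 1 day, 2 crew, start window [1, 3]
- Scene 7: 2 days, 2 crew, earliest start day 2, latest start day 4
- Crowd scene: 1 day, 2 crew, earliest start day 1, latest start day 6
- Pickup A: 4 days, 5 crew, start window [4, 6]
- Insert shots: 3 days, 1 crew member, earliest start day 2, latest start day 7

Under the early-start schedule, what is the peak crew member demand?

6

Early-start schedule: Scene 12@1, Scene 7@2, Crowd scene@1, Pickup A@4, Insert shots@2.
Load per day: day 1: 4, day 2: 3, day 3: 3, day 4: 6, day 5: 5, day 6: 5, day 7: 5, day 8: 0, day 9: 0.
Peak is 6.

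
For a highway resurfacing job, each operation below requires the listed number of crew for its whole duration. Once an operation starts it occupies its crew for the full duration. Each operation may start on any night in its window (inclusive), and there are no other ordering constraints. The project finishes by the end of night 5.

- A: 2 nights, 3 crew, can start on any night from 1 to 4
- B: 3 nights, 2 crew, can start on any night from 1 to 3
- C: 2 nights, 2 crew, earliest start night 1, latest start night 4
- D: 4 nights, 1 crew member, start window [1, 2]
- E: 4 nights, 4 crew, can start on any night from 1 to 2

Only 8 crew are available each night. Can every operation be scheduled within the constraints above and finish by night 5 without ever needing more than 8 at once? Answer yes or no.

no

The minimum achievable peak is 9; 8 < 9, so no feasible schedule stays within the cap.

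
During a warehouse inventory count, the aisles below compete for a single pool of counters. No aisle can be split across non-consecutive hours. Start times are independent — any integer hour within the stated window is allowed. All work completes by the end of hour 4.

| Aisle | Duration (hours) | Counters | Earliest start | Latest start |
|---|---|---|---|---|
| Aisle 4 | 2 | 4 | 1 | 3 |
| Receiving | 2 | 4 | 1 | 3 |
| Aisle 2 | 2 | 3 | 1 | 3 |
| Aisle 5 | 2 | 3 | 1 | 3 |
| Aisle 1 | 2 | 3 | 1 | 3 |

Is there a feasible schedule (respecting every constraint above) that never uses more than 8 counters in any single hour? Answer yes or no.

no

Total counter-hours = 34; over 4 hours the average is 34/4 > 8, so some hour must exceed 8.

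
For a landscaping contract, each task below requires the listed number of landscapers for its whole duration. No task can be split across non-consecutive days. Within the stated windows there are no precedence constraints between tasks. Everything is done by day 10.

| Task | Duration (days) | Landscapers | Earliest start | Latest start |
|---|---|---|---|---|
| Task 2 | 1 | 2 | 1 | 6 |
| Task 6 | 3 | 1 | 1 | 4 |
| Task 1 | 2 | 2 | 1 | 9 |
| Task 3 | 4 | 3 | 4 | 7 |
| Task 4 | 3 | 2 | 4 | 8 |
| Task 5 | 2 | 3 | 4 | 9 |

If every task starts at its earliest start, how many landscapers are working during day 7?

3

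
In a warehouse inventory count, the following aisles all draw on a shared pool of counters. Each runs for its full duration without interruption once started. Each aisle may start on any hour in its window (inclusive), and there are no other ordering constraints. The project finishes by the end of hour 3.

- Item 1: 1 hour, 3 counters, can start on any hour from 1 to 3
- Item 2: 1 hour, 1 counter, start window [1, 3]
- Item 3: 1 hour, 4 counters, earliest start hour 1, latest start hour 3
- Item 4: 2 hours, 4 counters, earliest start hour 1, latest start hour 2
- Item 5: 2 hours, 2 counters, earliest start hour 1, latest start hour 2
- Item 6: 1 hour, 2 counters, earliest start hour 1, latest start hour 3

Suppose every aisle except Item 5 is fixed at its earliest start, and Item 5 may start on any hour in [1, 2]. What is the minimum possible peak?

Item 5@1: h1:16  h2:6  h3:0 → peak 16
Item 5@2: h1:14  h2:6  h3:2 → peak 14
Best is Item 5@2, peak 14.

14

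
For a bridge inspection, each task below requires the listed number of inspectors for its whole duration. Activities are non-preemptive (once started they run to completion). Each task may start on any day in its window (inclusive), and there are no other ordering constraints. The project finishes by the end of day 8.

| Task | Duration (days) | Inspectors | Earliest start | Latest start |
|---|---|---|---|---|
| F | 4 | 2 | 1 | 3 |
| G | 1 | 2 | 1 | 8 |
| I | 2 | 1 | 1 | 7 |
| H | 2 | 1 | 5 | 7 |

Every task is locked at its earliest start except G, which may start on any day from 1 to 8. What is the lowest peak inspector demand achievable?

G@1: d1:5  d2:3  d3:2  d4:2  d5:1  d6:1  d7:0  d8:0 → peak 5
G@2: d1:3  d2:5  d3:2  d4:2  d5:1  d6:1  d7:0  d8:0 → peak 5
G@3: d1:3  d2:3  d3:4  d4:2  d5:1  d6:1  d7:0  d8:0 → peak 4
G@4: d1:3  d2:3  d3:2  d4:4  d5:1  d6:1  d7:0  d8:0 → peak 4
G@5: d1:3  d2:3  d3:2  d4:2  d5:3  d6:1  d7:0  d8:0 → peak 3
G@6: d1:3  d2:3  d3:2  d4:2  d5:1  d6:3  d7:0  d8:0 → peak 3
G@7: d1:3  d2:3  d3:2  d4:2  d5:1  d6:1  d7:2  d8:0 → peak 3
G@8: d1:3  d2:3  d3:2  d4:2  d5:1  d6:1  d7:0  d8:2 → peak 3
Best is G@5, peak 3.

3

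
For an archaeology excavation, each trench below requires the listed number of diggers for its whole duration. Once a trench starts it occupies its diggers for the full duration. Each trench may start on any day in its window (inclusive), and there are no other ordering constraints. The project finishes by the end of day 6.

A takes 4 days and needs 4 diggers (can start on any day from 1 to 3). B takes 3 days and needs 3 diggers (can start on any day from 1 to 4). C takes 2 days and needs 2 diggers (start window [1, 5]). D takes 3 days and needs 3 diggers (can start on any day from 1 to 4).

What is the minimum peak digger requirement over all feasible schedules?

Early-start (A@1, B@1, C@1, D@1) gives peak 12: d1:12  d2:12  d3:10  d4:4  d5:0  d6:0.
Shift C→5, D→4.
Schedule A@1, B@1, C@5, D@4: d1:7  d2:7  d3:7  d4:7  d5:5  d6:5 — peak 7.
Total digger-days = 38 over 6 days ⇒ peak ≥ ⌈38/6⌉ = 7, so 7 is optimal.

7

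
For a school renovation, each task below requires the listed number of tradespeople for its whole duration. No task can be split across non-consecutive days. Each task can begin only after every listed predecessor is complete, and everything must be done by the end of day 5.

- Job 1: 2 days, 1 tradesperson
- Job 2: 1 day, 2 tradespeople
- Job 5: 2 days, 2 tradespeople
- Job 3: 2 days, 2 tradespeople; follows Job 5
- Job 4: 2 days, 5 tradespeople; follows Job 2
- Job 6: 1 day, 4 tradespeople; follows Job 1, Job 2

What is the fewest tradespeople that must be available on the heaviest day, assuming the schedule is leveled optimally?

7

Early-start (Job 1@1, Job 2@1, Job 5@1, Job 3@3, Job 4@2, Job 6@3) gives peak 11: d1:5  d2:8  d3:11  d4:2  d5:0.
Shift Job 4→3, Job 6→5.
Schedule Job 1@1, Job 2@1, Job 5@1, Job 3@3, Job 4@3, Job 6@5: d1:5  d2:3  d3:7  d4:7  d5:4 — peak 7.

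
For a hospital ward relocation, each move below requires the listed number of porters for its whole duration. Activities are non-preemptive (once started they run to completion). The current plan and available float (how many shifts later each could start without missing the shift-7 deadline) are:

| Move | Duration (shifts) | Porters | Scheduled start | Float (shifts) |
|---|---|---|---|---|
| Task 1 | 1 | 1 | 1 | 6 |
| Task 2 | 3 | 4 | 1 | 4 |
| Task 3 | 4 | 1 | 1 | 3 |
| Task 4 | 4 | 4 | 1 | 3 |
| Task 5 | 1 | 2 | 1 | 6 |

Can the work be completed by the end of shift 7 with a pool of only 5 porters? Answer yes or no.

no

The minimum achievable peak is 6; 5 < 6, so no feasible schedule stays within the cap.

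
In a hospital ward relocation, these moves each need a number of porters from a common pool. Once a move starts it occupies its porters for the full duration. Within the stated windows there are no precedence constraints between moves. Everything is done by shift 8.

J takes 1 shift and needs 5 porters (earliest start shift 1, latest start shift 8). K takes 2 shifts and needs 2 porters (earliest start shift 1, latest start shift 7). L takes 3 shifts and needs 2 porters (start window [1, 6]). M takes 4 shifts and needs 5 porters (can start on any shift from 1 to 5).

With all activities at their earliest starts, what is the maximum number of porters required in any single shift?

Early-start schedule: J@1, K@1, L@1, M@1.
Load per shift: shift 1: 14, shift 2: 9, shift 3: 7, shift 4: 5, shift 5: 0, shift 6: 0, shift 7: 0, shift 8: 0.
Peak is 14.

14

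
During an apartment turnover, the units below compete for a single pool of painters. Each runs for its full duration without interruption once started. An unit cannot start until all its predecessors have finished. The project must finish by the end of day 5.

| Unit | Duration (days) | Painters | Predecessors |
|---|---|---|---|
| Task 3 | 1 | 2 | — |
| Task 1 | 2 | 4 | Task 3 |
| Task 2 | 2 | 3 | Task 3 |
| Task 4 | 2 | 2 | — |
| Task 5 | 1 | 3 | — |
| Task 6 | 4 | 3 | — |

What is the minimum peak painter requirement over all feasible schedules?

8

Early-start (Task 3@1, Task 1@2, Task 2@2, Task 4@1, Task 5@1, Task 6@1) gives peak 12: d1:10  d2:12  d3:10  d4:3  d5:0.
Shift Task 2→4, Task 4→4.
Schedule Task 3@1, Task 1@2, Task 2@4, Task 4@4, Task 5@1, Task 6@1: d1:8  d2:7  d3:7  d4:8  d5:5 — peak 8.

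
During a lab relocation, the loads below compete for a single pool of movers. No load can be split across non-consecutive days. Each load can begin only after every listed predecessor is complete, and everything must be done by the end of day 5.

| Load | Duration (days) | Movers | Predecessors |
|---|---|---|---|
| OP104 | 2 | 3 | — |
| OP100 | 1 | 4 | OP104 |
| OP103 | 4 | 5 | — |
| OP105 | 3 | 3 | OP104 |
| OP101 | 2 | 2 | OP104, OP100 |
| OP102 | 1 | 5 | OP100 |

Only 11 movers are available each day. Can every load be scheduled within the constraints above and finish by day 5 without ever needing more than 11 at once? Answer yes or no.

no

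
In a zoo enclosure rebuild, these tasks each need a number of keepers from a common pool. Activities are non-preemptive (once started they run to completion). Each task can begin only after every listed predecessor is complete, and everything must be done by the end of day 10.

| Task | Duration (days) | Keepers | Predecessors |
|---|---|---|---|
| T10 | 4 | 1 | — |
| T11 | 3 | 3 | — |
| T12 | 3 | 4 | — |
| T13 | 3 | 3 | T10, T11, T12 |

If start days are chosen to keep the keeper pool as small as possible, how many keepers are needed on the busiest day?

Early-start (T10@1, T11@1, T12@1, T13@5) gives peak 8: d1:8  d2:8  d3:8  d4:1  d5:3  d6:3  d7:3  d8:0  d9:0  d10:0.
Shift T12→5, T13→8.
Schedule T10@1, T11@1, T12@5, T13@8: d1:4  d2:4  d3:4  d4:1  d5:4  d6:4  d7:4  d8:3  d9:3  d10:3 — peak 4.
Total keeper-days = 34 over 10 days ⇒ peak ≥ ⌈34/10⌉ = 4, so 4 is optimal.

4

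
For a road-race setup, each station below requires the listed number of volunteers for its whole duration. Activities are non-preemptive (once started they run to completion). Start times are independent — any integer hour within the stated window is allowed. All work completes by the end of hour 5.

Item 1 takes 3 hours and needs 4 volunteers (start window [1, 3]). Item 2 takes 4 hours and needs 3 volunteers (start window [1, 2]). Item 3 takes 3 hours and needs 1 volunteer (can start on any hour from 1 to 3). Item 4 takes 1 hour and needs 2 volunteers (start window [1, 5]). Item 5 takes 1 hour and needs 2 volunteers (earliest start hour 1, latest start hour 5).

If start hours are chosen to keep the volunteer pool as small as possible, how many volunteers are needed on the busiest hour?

8

Early-start (Item 1@1, Item 2@1, Item 3@1, Item 4@1, Item 5@1) gives peak 12: h1:12  h2:8  h3:8  h4:3  h5:0.
Shift Item 4→4, Item 5→4.
Schedule Item 1@1, Item 2@1, Item 3@1, Item 4@4, Item 5@4: h1:8  h2:8  h3:8  h4:7  h5:0 — peak 8.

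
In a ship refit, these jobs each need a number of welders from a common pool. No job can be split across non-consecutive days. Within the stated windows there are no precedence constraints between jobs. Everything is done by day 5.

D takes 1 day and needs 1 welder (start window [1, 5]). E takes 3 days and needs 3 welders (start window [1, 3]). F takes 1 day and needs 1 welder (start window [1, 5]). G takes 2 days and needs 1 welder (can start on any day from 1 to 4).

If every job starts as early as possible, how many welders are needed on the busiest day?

Early-start schedule: D@1, E@1, F@1, G@1.
Load per day: day 1: 6, day 2: 4, day 3: 3, day 4: 0, day 5: 0.
Peak is 6.

6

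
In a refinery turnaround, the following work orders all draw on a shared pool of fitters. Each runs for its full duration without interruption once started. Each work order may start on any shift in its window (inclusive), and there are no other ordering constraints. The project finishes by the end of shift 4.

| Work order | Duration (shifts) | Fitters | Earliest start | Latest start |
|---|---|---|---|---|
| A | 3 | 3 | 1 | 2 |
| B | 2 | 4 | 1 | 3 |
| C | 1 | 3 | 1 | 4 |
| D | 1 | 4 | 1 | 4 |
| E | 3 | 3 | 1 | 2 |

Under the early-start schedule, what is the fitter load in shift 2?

At early start, shift 2 has: A, B, E.
Demand: 3 + 4 + 3 = 10.

10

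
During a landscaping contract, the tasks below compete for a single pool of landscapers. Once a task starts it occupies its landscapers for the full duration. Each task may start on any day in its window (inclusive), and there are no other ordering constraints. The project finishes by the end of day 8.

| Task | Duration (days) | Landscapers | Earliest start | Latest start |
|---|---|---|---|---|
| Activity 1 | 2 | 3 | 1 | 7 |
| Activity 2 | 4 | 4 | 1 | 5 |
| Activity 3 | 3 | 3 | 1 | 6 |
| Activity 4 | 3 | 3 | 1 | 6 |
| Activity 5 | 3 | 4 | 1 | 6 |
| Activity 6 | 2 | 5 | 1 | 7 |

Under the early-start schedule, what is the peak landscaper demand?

Early-start schedule: Activity 1@1, Activity 2@1, Activity 3@1, Activity 4@1, Activity 5@1, Activity 6@1.
Load per day: day 1: 22, day 2: 22, day 3: 14, day 4: 4, day 5: 0, day 6: 0, day 7: 0, day 8: 0.
Peak is 22.

22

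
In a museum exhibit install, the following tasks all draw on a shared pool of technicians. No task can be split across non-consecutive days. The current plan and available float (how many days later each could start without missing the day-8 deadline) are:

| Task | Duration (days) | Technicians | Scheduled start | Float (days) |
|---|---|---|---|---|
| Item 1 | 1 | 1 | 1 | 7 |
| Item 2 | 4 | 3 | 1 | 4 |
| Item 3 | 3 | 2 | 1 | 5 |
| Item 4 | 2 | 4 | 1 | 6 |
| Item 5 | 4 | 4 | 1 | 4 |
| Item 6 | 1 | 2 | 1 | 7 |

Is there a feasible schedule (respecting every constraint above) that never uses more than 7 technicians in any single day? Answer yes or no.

yes

Schedule Item 1@1, Item 2@1, Item 3@4, Item 4@2, Item 5@5, Item 6@1: d1:6  d2:7  d3:7  d4:5  d5:6  d6:6  d7:4  d8:4 — peak 7 ≤ 7.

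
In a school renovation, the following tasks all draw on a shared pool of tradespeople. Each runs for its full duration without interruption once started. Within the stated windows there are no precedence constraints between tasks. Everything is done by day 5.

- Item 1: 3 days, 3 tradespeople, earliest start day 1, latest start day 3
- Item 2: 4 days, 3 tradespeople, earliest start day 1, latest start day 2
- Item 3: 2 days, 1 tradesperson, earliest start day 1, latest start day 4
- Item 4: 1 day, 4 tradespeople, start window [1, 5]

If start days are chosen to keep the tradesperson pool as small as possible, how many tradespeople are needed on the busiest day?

Early-start (Item 1@1, Item 2@1, Item 3@1, Item 4@1) gives peak 11: d1:11  d2:7  d3:6  d4:3  d5:0.
Shift Item 3→4, Item 4→5.
Schedule Item 1@1, Item 2@1, Item 3@4, Item 4@5: d1:6  d2:6  d3:6  d4:4  d5:5 — peak 6.
Total tradesperson-days = 27 over 5 days ⇒ peak ≥ ⌈27/5⌉ = 6, so 6 is optimal.

6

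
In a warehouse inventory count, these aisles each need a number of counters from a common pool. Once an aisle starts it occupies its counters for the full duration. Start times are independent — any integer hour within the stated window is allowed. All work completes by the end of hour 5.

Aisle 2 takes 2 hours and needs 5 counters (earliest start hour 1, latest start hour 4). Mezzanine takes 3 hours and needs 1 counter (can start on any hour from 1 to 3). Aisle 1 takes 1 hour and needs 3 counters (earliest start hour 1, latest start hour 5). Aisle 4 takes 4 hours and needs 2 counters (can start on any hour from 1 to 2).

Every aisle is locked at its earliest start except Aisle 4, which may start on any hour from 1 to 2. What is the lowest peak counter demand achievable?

9

Aisle 4@1: h1:11  h2:8  h3:3  h4:2  h5:0 → peak 11
Aisle 4@2: h1:9  h2:8  h3:3  h4:2  h5:2 → peak 9
Best is Aisle 4@2, peak 9.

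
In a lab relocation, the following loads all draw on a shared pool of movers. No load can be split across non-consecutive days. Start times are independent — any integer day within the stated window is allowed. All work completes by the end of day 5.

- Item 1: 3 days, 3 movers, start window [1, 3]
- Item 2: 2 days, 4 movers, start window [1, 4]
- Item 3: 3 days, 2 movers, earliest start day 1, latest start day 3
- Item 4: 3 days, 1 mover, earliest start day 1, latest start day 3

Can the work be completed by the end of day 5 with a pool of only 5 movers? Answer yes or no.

Total mover-days = 26; over 5 days the average is 26/5 > 5, so some day must exceed 5.

no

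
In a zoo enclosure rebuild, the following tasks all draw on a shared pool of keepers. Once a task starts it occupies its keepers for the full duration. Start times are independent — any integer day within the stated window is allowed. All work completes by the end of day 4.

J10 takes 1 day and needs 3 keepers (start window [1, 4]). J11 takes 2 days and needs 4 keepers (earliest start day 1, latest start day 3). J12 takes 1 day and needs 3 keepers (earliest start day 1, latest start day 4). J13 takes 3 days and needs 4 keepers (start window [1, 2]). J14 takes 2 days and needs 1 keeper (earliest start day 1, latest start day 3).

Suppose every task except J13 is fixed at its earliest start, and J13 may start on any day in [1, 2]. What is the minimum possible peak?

11

J13@1: d1:15  d2:9  d3:4  d4:0 → peak 15
J13@2: d1:11  d2:9  d3:4  d4:4 → peak 11
Best is J13@2, peak 11.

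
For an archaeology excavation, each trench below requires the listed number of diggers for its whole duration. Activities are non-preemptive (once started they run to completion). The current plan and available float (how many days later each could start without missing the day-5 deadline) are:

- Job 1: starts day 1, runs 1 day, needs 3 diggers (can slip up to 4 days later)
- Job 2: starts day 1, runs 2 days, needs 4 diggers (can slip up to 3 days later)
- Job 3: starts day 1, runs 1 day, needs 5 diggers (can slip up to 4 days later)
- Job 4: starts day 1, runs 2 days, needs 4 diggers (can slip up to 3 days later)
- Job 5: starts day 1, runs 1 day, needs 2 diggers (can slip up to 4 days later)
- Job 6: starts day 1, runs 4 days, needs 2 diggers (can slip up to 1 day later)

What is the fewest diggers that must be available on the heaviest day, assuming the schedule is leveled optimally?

Early-start (Job 1@1, Job 2@1, Job 3@1, Job 4@1, Job 5@1, Job 6@1) gives peak 20: d1:20  d2:10  d3:2  d4:2  d5:0.
Shift Job 3→3, Job 4→4, Job 5→2, Job 6→2.
Schedule Job 1@1, Job 2@1, Job 3@3, Job 4@4, Job 5@2, Job 6@2: d1:7  d2:8  d3:7  d4:6  d5:6 — peak 8.

8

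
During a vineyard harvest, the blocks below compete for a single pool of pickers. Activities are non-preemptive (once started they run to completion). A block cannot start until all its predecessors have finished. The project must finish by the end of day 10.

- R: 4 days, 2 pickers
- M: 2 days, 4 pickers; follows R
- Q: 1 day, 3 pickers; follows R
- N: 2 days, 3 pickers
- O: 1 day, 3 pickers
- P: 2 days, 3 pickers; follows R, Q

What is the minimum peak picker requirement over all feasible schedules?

5

Early-start (R@1, M@5, Q@5, N@1, O@1, P@6) gives peak 8: d1:8  d2:5  d3:2  d4:2  d5:7  d6:7  d7:3  d8:0  d9:0  d10:0.
Shift Q→7, O→3, P→8.
Schedule R@1, M@5, Q@7, N@1, O@3, P@8: d1:5  d2:5  d3:5  d4:2  d5:4  d6:4  d7:3  d8:3  d9:3  d10:0 — peak 5.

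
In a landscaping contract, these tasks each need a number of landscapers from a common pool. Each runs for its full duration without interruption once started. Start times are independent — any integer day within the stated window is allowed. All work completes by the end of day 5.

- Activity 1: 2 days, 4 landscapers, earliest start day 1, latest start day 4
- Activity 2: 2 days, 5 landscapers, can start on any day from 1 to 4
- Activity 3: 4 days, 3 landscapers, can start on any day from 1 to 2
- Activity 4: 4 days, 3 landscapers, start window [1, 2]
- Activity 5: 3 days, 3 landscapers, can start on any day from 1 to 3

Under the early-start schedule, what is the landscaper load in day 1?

18

At early start, day 1 has: Activity 1, Activity 2, Activity 3, Activity 4, Activity 5.
Demand: 4 + 5 + 3 + 3 + 3 = 18.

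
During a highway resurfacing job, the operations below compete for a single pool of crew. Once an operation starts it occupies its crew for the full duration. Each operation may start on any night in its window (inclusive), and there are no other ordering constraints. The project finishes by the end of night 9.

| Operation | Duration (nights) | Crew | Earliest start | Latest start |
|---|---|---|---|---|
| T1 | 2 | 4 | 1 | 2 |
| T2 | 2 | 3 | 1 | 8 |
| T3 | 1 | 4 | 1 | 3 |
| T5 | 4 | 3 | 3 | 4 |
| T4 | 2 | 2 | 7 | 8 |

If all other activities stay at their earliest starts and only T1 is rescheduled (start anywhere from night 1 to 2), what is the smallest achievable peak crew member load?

7

T1@1: n1:11  n2:7  n3:3  n4:3  n5:3  n6:3  n7:2  n8:2  n9:0 → peak 11
T1@2: n1:7  n2:7  n3:7  n4:3  n5:3  n6:3  n7:2  n8:2  n9:0 → peak 7
Best is T1@2, peak 7.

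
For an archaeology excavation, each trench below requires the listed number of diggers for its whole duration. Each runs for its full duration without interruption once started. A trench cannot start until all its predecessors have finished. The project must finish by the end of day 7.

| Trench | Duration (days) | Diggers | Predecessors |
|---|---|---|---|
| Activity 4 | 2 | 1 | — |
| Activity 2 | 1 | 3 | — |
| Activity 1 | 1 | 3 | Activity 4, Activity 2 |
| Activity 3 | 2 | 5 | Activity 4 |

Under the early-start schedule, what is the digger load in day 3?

At early start, day 3 has: Activity 1, Activity 3.
Demand: 3 + 5 = 8.

8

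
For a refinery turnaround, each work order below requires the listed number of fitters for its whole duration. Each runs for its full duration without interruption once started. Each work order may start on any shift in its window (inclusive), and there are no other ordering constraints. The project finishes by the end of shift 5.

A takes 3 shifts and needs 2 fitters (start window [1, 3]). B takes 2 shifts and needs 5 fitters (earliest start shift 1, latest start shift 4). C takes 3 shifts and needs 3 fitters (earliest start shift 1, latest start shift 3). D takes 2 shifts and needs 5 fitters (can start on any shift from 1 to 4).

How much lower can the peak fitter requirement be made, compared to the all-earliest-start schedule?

7

Early-start peak: s1:15  s2:15  s3:5  s4:0  s5:0 ⇒ 15.
Leveled (A@1, B@1, C@3, D@4): s1:7  s2:7  s3:5  s4:8  s5:8 ⇒ 8.
Reduction 15 − 8 = 7.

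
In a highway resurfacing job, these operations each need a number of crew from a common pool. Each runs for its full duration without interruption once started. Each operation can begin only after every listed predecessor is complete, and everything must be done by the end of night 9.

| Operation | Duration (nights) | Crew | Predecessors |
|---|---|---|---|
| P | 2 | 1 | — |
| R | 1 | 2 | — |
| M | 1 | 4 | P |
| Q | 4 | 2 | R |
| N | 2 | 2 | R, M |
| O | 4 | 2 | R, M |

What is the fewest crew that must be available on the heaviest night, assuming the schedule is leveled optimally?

Early-start (P@1, R@1, M@3, Q@2, N@4, O@4) gives peak 6: n1:3  n2:3  n3:6  n4:6  n5:6  n6:2  n7:2  n8:0  n9:0.
Shift Q→4, O→6.
Schedule P@1, R@1, M@3, Q@4, N@4, O@6: n1:3  n2:1  n3:4  n4:4  n5:4  n6:4  n7:4  n8:2  n9:2 — peak 4.
Total crew member-nights = 28 over 9 nights ⇒ peak ≥ ⌈28/9⌉ = 4, so 4 is optimal.

4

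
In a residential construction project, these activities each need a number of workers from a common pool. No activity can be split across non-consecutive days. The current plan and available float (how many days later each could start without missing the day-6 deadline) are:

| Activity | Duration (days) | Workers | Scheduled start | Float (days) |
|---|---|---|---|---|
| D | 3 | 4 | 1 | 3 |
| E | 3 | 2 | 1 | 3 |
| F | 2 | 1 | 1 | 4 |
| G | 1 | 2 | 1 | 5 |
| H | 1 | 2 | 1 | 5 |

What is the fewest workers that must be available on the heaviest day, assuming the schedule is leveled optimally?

5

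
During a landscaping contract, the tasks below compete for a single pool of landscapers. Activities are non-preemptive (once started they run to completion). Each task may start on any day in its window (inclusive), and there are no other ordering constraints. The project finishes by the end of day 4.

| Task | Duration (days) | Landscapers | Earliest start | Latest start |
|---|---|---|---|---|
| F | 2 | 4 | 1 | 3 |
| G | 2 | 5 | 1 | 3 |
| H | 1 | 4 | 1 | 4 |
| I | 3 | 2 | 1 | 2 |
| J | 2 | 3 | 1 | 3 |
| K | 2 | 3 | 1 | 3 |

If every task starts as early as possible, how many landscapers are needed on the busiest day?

Early-start schedule: F@1, G@1, H@1, I@1, J@1, K@1.
Load per day: day 1: 21, day 2: 17, day 3: 2, day 4: 0.
Peak is 21.

21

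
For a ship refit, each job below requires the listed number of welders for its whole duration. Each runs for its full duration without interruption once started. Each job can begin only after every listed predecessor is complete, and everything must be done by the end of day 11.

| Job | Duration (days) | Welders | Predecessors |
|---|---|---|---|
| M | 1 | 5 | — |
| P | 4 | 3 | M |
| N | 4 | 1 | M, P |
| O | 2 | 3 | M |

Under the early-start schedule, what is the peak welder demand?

6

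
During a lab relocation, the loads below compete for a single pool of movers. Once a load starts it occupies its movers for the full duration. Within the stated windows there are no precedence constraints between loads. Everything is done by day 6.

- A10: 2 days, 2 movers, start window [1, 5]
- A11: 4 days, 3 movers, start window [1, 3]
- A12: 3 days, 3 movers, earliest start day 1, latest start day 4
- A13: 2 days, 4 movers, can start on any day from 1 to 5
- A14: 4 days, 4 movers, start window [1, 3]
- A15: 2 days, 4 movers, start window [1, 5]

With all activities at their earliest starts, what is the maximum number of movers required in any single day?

Early-start schedule: A10@1, A11@1, A12@1, A13@1, A14@1, A15@1.
Load per day: day 1: 20, day 2: 20, day 3: 10, day 4: 7, day 5: 0, day 6: 0.
Peak is 20.

20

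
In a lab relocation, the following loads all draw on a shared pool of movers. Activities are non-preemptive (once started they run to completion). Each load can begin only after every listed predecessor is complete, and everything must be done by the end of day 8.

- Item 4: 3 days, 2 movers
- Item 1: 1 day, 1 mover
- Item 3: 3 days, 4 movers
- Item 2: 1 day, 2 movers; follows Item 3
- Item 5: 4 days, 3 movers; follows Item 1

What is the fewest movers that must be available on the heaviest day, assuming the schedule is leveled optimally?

5

Early-start (Item 4@1, Item 1@1, Item 3@1, Item 2@4, Item 5@2) gives peak 9: d1:7  d2:9  d3:9  d4:5  d5:3  d6:0  d7:0  d8:0.
Shift Item 4→4, Item 5→5.
Schedule Item 4@4, Item 1@1, Item 3@1, Item 2@4, Item 5@5: d1:5  d2:4  d3:4  d4:4  d5:5  d6:5  d7:3  d8:3 — peak 5.
Total mover-days = 33 over 8 days ⇒ peak ≥ ⌈33/8⌉ = 5, so 5 is optimal.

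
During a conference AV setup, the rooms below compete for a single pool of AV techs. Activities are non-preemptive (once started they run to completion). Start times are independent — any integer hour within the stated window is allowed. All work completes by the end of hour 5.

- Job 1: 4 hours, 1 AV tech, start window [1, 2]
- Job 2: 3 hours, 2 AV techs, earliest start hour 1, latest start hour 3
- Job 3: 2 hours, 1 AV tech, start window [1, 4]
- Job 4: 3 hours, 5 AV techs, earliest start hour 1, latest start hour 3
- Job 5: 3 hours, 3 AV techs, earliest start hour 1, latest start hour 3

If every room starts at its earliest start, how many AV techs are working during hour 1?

At early start, hour 1 has: Job 1, Job 2, Job 3, Job 4, Job 5.
Demand: 1 + 2 + 1 + 5 + 3 = 12.

12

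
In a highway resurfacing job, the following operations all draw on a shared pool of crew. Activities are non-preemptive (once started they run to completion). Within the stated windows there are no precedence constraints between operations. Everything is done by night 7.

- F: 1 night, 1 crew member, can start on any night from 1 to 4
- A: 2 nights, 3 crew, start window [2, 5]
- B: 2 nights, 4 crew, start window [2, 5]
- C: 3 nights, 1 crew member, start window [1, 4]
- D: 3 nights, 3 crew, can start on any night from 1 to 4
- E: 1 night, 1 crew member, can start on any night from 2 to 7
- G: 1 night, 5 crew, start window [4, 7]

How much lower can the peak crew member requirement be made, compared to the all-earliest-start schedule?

6

Early-start peak: n1:5  n2:12  n3:11  n4:5  n5:0  n6:0  n7:0 ⇒ 12.
Leveled (F@1, A@2, B@4, C@4, D@1, E@4, G@6): n1:4  n2:6  n3:6  n4:6  n5:5  n6:6  n7:0 ⇒ 6.
Reduction 12 − 6 = 6.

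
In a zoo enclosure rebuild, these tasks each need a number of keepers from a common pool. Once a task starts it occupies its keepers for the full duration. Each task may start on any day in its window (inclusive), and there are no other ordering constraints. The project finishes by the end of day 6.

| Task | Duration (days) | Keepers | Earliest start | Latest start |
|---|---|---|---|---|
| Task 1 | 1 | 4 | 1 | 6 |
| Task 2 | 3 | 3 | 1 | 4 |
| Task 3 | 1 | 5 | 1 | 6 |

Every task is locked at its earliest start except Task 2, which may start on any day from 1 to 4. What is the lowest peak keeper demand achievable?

9

Task 2@1: d1:12  d2:3  d3:3  d4:0  d5:0  d6:0 → peak 12
Task 2@2: d1:9  d2:3  d3:3  d4:3  d5:0  d6:0 → peak 9
Task 2@3: d1:9  d2:0  d3:3  d4:3  d5:3  d6:0 → peak 9
Task 2@4: d1:9  d2:0  d3:0  d4:3  d5:3  d6:3 → peak 9
Best is Task 2@2, peak 9.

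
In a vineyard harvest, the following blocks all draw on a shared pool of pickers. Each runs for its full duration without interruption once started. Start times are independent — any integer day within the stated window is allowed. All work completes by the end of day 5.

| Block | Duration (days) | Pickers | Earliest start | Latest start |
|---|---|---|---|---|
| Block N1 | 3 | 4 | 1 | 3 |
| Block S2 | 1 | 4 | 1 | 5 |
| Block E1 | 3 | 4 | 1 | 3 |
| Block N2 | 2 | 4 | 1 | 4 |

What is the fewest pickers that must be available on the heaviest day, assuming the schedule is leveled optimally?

Early-start (Block N1@1, Block S2@1, Block E1@1, Block N2@1) gives peak 16: d1:16  d2:12  d3:8  d4:0  d5:0.
Shift Block E1→2, Block N2→4.
Schedule Block N1@1, Block S2@1, Block E1@2, Block N2@4: d1:8  d2:8  d3:8  d4:8  d5:4 — peak 8.
Total picker-days = 36 over 5 days ⇒ peak ≥ ⌈36/5⌉ = 8, so 8 is optimal.

8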